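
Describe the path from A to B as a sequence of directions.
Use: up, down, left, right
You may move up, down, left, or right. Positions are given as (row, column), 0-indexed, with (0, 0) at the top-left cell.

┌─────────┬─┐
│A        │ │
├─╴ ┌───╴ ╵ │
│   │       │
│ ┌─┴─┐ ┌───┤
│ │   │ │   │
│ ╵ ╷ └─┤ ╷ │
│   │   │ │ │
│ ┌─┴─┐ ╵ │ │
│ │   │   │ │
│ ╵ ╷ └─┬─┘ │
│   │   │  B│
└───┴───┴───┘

Finding the path and converting it to directions:
Path through cells: (0,0) → (0,1) → (1,1) → (1,0) → (2,0) → (3,0) → (3,1) → (2,1) → (2,2) → (3,2) → (3,3) → (4,3) → (4,4) → (3,4) → (2,4) → (2,5) → (3,5) → (4,5) → (5,5)
Directions: right, down, left, down, down, right, up, right, down, right, down, right, up, up, right, down, down, down

Solution:

┌─────────┬─┐
│A ↓      │ │
├─╴ ┌───╴ ╵ │
│↓ ↲│       │
│ ┌─┴─┐ ┌───┤
│↓│↱ ↓│ │↱ ↓│
│ ╵ ╷ └─┤ ╷ │
│↳ ↑│↳ ↓│↑│↓│
│ ┌─┴─┐ ╵ │ │
│ │   │↳ ↑│↓│
│ ╵ ╷ └─┬─┘ │
│   │   │  B│
└───┴───┴───┘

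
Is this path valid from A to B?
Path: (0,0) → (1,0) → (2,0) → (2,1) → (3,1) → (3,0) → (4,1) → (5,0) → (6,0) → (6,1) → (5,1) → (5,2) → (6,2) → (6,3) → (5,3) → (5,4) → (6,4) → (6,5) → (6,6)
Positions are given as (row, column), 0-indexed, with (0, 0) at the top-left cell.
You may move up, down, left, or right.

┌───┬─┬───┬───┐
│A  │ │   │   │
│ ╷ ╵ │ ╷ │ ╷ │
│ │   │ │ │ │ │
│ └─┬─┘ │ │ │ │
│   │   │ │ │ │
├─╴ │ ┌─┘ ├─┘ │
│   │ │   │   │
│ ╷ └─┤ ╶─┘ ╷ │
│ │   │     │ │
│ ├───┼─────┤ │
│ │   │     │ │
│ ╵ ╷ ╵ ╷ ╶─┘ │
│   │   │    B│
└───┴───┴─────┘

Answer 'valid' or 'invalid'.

Checking path validity:
Result: Invalid move at step 6: cannot move from (3, 0) to (4, 1).

invalid

Correct solution:

┌───┬─┬───┬───┐
│A  │ │   │   │
│ ╷ ╵ │ ╷ │ ╷ │
│↓│   │ │ │ │ │
│ └─┬─┘ │ │ │ │
│↳ ↓│   │ │ │ │
├─╴ │ ┌─┘ ├─┘ │
│↓ ↲│ │   │   │
│ ╷ └─┤ ╶─┘ ╷ │
│↓│   │     │ │
│ ├───┼─────┤ │
│↓│↱ ↓│↱ ↓  │ │
│ ╵ ╷ ╵ ╷ ╶─┘ │
│↳ ↑│↳ ↑│↳ → B│
└───┴───┴─────┘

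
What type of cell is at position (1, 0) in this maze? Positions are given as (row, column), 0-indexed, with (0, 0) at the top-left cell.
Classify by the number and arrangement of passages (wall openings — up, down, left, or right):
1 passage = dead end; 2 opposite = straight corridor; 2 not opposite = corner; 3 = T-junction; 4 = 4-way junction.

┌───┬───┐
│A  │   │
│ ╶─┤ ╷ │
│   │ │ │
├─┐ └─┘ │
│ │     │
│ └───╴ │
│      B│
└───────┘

Checking cell at (1, 0):
Number of passages: 2
Cell type: corner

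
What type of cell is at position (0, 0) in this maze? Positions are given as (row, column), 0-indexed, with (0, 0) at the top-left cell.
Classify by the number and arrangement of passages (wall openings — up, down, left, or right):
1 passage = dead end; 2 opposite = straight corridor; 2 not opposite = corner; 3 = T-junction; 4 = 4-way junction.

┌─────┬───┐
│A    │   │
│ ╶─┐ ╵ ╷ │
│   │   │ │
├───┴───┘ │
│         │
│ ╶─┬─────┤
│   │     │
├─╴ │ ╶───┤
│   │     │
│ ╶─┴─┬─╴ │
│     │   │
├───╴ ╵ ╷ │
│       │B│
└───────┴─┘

Checking cell at (0, 0):
Number of passages: 2
Cell type: corner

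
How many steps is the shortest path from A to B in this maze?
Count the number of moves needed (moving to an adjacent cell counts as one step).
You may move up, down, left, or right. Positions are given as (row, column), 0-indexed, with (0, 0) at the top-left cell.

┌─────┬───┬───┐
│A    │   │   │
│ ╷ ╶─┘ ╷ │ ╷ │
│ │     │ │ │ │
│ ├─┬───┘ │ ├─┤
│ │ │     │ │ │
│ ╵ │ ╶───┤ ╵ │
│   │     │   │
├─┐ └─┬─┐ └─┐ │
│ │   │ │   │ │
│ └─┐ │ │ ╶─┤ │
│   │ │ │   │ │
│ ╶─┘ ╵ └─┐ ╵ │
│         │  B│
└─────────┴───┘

Using BFS to find shortest path:
Start: (0, 0), End: (6, 6)
Path found:
(0,0) → (0,1) → (1,1) → (1,2) → (1,3) → (0,3) → (0,4) → (1,4) → (2,4) → (2,3) → (2,2) → (3,2) → (3,3) → (3,4) → (4,4) → (5,4) → (5,5) → (6,5) → (6,6)
Number of steps: 18

Solution:

┌─────┬───┬───┐
│A ↓  │↱ ↓│   │
│ ╷ ╶─┘ ╷ │ ╷ │
│ │↳ → ↑│↓│ │ │
│ ├─┬───┘ │ ├─┤
│ │ │↓ ← ↲│ │ │
│ ╵ │ ╶───┤ ╵ │
│   │↳ → ↓│   │
├─┐ └─┬─┐ └─┐ │
│ │   │ │↓  │ │
│ └─┐ │ │ ╶─┤ │
│   │ │ │↳ ↓│ │
│ ╶─┘ ╵ └─┐ ╵ │
│         │↳ B│
└─────────┴───┘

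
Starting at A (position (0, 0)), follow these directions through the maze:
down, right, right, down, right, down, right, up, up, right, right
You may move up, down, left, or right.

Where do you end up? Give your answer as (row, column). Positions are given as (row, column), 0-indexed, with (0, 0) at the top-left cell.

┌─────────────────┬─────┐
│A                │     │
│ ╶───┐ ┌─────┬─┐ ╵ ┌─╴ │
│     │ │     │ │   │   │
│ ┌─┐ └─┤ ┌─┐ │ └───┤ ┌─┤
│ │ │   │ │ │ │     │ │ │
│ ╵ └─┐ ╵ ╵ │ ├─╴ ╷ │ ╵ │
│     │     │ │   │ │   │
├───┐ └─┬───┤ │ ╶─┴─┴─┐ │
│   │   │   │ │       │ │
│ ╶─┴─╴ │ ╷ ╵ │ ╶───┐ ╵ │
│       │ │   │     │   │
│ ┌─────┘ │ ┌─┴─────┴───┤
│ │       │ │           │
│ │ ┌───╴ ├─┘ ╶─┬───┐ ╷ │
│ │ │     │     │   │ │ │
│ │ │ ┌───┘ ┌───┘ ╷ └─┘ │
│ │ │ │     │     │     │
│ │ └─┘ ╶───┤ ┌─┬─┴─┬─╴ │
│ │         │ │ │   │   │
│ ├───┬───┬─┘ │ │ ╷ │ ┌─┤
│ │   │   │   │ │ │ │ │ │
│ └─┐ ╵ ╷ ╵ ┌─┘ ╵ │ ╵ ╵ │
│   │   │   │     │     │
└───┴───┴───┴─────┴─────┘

Following directions step by step:
Start: (0, 0)
  down: (0, 0) → (1, 0)
  right: (1, 0) → (1, 1)
  right: (1, 1) → (1, 2)
  down: (1, 2) → (2, 2)
  right: (2, 2) → (2, 3)
  down: (2, 3) → (3, 3)
  right: (3, 3) → (3, 4)
  up: (3, 4) → (2, 4)
  up: (2, 4) → (1, 4)
  right: (1, 4) → (1, 5)
  right: (1, 5) → (1, 6)
Final position: (1, 6)

Path taken:

┌─────────────────┬─────┐
│A                │     │
│ ╶───┐ ┌─────┬─┐ ╵ ┌─╴ │
│↳ → ↓│ │↱ → B│ │   │   │
│ ┌─┐ └─┤ ┌─┐ │ └───┤ ┌─┤
│ │ │↳ ↓│↑│ │ │     │ │ │
│ ╵ └─┐ ╵ ╵ │ ├─╴ ╷ │ ╵ │
│     │↳ ↑  │ │   │ │   │
├───┐ └─┬───┤ │ ╶─┴─┴─┐ │
│   │   │   │ │       │ │
│ ╶─┴─╴ │ ╷ ╵ │ ╶───┐ ╵ │
│       │ │   │     │   │
│ ┌─────┘ │ ┌─┴─────┴───┤
│ │       │ │           │
│ │ ┌───╴ ├─┘ ╶─┬───┐ ╷ │
│ │ │     │     │   │ │ │
│ │ │ ┌───┘ ┌───┘ ╷ └─┘ │
│ │ │ │     │     │     │
│ │ └─┘ ╶───┤ ┌─┬─┴─┬─╴ │
│ │         │ │ │   │   │
│ ├───┬───┬─┘ │ │ ╷ │ ┌─┤
│ │   │   │   │ │ │ │ │ │
│ └─┐ ╵ ╷ ╵ ┌─┘ ╵ │ ╵ ╵ │
│   │   │   │     │     │
└───┴───┴───┴─────┴─────┘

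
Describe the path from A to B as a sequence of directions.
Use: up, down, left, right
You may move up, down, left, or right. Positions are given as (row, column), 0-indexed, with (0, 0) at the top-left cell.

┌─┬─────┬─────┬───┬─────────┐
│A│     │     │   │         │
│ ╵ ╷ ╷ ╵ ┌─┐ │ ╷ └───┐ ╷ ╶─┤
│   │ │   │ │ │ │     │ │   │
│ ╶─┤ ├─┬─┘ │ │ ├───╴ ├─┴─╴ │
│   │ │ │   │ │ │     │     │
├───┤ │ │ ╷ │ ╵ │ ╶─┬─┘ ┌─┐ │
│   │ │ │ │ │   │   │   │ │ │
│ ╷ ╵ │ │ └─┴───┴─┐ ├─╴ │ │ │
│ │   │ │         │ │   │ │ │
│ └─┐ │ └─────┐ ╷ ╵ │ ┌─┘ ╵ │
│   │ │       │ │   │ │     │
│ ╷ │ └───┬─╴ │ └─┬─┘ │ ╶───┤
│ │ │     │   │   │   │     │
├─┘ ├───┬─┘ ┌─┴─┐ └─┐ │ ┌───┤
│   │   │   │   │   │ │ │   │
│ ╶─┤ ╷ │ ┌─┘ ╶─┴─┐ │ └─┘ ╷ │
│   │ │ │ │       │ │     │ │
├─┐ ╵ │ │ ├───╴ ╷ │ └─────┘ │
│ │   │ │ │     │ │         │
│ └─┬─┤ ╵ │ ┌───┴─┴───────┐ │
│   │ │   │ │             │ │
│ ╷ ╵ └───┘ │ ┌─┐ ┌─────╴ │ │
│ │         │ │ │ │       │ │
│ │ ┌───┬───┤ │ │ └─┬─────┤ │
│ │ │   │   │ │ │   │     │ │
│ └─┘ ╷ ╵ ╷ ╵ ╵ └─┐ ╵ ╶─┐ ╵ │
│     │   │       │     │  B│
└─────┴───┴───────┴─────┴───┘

Finding the path and converting it to directions:
Path through cells: (0,0) → (1,0) → (1,1) → (0,1) → (0,2) → (0,3) → (1,3) → (1,4) → (0,4) → (0,5) → (0,6) → (1,6) → (2,6) → (3,6) → (3,7) → (2,7) → (1,7) → (0,7) → (0,8) → (1,8) → (1,9) → (1,10) → (2,10) → (2,9) → (2,8) → (3,8) → (3,9) → (4,9) → (5,9) → (5,8) → (4,8) → (4,7) → (5,7) → (6,7) → (6,8) → (7,8) → (7,9) → (8,9) → (9,9) → (9,10) → (9,11) → (9,12) → (9,13) → (10,13) → (11,13) → (12,13) → (13,13)
Directions: down, right, up, right, right, down, right, up, right, right, down, down, down, right, up, up, up, right, down, right, right, down, left, left, down, right, down, down, left, up, left, down, down, right, down, right, down, down, right, right, right, right, down, down, down, down

Solution:

┌─┬─────┬─────┬───┬─────────┐
│A│↱ → ↓│↱ → ↓│↱ ↓│         │
│ ╵ ╷ ╷ ╵ ┌─┐ │ ╷ └───┐ ╷ ╶─┤
│↳ ↑│ │↳ ↑│ │↓│↑│↳ → ↓│ │   │
│ ╶─┤ ├─┬─┘ │ │ ├───╴ ├─┴─╴ │
│   │ │ │   │↓│↑│↓ ← ↲│     │
├───┤ │ │ ╷ │ ╵ │ ╶─┬─┘ ┌─┐ │
│   │ │ │ │ │↳ ↑│↳ ↓│   │ │ │
│ ╷ ╵ │ │ └─┴───┴─┐ ├─╴ │ │ │
│ │   │ │      ↓ ↰│↓│   │ │ │
│ └─┐ │ └─────┐ ╷ ╵ │ ┌─┘ ╵ │
│   │ │       │↓│↑ ↲│ │     │
│ ╷ │ └───┬─╴ │ └─┬─┘ │ ╶───┤
│ │ │     │   │↳ ↓│   │     │
├─┘ ├───┬─┘ ┌─┴─┐ └─┐ │ ┌───┤
│   │   │   │   │↳ ↓│ │ │   │
│ ╶─┤ ╷ │ ┌─┘ ╶─┴─┐ │ └─┘ ╷ │
│   │ │ │ │       │↓│     │ │
├─┐ ╵ │ │ ├───╴ ╷ │ └─────┘ │
│ │   │ │ │     │ │↳ → → → ↓│
│ └─┬─┤ ╵ │ ┌───┴─┴───────┐ │
│   │ │   │ │             │↓│
│ ╷ ╵ └───┘ │ ┌─┐ ┌─────╴ │ │
│ │         │ │ │ │       │↓│
│ │ ┌───┬───┤ │ │ └─┬─────┤ │
│ │ │   │   │ │ │   │     │↓│
│ └─┘ ╷ ╵ ╷ ╵ ╵ └─┐ ╵ ╶─┐ ╵ │
│     │   │       │     │  B│
└─────┴───┴───────┴─────┴───┘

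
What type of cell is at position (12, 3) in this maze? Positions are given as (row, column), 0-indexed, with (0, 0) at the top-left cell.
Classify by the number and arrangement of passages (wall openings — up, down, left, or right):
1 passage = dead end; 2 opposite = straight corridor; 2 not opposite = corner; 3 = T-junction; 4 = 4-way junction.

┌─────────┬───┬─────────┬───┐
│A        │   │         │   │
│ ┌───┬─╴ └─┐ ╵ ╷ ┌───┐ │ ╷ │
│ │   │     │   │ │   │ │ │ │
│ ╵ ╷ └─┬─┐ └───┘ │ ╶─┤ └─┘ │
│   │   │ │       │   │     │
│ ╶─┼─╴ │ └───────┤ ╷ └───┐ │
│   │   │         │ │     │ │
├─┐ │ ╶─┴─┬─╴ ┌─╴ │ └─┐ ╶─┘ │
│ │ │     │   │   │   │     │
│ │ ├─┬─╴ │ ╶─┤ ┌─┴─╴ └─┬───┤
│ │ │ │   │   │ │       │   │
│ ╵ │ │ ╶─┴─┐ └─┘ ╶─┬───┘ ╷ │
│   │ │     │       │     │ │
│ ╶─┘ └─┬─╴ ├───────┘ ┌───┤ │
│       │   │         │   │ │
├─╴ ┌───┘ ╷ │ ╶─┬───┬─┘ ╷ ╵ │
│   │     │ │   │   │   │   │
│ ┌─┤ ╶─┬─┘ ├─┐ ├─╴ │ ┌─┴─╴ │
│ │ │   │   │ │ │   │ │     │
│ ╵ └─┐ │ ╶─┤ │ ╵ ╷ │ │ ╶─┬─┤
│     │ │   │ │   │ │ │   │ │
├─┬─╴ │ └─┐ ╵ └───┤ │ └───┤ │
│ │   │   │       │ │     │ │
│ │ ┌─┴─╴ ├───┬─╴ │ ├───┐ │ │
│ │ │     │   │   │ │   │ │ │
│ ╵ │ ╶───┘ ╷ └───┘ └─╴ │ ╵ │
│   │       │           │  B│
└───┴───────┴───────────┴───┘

Checking cell at (12, 3):
Number of passages: 2
Cell type: straight corridor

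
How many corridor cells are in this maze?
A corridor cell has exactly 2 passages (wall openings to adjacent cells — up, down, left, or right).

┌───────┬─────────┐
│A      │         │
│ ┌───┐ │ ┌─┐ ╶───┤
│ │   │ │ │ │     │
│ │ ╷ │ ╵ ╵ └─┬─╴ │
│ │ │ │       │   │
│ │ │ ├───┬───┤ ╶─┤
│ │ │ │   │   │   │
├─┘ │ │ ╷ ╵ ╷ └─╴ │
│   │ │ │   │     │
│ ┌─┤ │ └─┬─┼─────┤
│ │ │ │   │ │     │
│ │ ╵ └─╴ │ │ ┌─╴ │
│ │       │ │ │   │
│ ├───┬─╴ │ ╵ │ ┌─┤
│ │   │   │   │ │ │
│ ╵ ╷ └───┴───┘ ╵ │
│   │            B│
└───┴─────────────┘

Counting cells with exactly 2 passages:
Total corridor cells: 67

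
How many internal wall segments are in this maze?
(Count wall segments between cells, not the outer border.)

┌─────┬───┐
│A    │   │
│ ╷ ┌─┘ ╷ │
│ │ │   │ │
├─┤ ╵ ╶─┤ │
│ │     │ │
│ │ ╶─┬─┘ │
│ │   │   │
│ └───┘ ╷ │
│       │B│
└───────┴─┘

Counting internal wall segments:
Total internal walls: 16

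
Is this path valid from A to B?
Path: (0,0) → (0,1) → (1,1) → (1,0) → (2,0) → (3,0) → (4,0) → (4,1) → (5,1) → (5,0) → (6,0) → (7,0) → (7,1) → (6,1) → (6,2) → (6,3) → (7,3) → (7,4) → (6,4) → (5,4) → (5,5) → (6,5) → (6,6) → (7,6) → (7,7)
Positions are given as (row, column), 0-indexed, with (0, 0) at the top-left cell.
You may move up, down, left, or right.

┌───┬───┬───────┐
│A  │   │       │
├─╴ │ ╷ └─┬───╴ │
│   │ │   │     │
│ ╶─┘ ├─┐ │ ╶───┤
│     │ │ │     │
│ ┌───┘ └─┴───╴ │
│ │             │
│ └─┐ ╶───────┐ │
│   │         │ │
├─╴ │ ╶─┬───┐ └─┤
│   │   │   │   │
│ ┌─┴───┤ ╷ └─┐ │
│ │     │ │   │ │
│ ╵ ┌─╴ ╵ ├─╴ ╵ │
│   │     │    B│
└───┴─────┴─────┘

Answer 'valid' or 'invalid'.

Checking path validity:
Result: All consecutive moves are passable.

valid

Correct solution:

┌───┬───┬───────┐
│A ↓│   │       │
├─╴ │ ╷ └─┬───╴ │
│↓ ↲│ │   │     │
│ ╶─┘ ├─┐ │ ╶───┤
│↓    │ │ │     │
│ ┌───┘ └─┴───╴ │
│↓│             │
│ └─┐ ╶───────┐ │
│↳ ↓│         │ │
├─╴ │ ╶─┬───┐ └─┤
│↓ ↲│   │↱ ↓│   │
│ ┌─┴───┤ ╷ └─┐ │
│↓│↱ → ↓│↑│↳ ↓│ │
│ ╵ ┌─╴ ╵ ├─╴ ╵ │
│↳ ↑│  ↳ ↑│  ↳ B│
└───┴─────┴─────┘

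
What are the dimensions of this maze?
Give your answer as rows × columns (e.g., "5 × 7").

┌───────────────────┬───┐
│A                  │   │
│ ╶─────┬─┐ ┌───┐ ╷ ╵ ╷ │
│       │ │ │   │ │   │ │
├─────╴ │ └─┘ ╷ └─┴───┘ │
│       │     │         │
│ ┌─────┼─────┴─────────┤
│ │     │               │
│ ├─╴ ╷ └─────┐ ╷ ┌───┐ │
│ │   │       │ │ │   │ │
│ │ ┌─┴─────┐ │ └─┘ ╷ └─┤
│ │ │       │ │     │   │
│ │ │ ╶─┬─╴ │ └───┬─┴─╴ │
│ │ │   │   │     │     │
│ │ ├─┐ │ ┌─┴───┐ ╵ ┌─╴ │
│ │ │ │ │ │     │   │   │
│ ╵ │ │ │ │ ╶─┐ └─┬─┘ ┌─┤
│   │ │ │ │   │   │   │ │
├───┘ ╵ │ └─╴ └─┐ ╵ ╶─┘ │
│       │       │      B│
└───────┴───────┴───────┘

Counting the maze dimensions:
Rows (vertical): 10
Columns (horizontal): 12
Dimensions: 10 × 12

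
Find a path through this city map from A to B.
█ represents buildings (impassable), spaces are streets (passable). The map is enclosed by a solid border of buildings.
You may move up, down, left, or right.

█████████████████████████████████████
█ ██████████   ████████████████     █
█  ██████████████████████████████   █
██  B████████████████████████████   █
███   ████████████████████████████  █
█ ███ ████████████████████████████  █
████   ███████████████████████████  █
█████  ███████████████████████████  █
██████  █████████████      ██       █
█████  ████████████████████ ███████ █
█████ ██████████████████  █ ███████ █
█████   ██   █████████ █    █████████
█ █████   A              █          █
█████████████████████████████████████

Finding the shortest path from A to B:
Movement: cardinal only
Path length: 17 steps
Directions: left → left → left → up → left → left → up → up → right → up → up → up → left → up → up → left → up

Solution:

█████████████████████████████████████
█ ██████████   ████████████████     █
█  ██████████████████████████████   █
██  B████████████████████████████   █
███ ↑↰████████████████████████████  █
█ ███↑████████████████████████████  █
████ ↑↰███████████████████████████  █
█████ ↑███████████████████████████  █
██████↑ █████████████      ██       █
█████↱↑████████████████████ ███████ █
█████↑██████████████████  █ ███████ █
█████↑←↰██   █████████ █    █████████
█ █████↑←←A              █          █
█████████████████████████████████████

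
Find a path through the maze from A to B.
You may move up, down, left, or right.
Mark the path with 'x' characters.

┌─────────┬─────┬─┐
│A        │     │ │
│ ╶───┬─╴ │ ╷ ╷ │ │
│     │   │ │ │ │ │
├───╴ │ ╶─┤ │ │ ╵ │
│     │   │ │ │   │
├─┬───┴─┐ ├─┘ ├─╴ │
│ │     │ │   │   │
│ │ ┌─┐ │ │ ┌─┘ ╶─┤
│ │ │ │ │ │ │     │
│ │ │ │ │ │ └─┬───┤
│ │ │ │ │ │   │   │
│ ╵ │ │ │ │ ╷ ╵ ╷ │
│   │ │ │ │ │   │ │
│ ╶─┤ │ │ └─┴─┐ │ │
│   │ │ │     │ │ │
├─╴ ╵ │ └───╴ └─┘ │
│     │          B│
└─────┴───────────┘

Finding the shortest path through the maze:
Path length: 18 steps
Directions: right → right → right → right → down → left → down → right → down → down → down → down → down → right → right → down → right → right

Solution:

┌─────────┬─────┬─┐
│A x x x x│     │ │
│ ╶───┬─╴ │ ╷ ╷ │ │
│     │x x│ │ │ │ │
├───╴ │ ╶─┤ │ │ ╵ │
│     │x x│ │ │   │
├─┬───┴─┐ ├─┘ ├─╴ │
│ │     │x│   │   │
│ │ ┌─┐ │ │ ┌─┘ ╶─┤
│ │ │ │ │x│ │     │
│ │ │ │ │ │ └─┬───┤
│ │ │ │ │x│   │   │
│ ╵ │ │ │ │ ╷ ╵ ╷ │
│   │ │ │x│ │   │ │
│ ╶─┤ │ │ └─┴─┐ │ │
│   │ │ │x x x│ │ │
├─╴ ╵ │ └───╴ └─┘ │
│     │      x x B│
└─────┴───────────┘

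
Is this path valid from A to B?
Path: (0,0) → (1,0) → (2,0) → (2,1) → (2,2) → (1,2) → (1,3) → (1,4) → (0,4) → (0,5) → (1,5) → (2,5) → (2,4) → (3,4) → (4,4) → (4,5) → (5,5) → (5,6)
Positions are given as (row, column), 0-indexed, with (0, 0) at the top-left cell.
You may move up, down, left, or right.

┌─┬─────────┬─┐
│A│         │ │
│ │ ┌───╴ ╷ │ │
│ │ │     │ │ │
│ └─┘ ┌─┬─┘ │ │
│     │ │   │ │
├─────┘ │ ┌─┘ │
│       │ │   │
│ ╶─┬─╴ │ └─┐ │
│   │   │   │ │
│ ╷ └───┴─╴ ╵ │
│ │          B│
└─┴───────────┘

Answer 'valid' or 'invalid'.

Checking path validity:
Result: All consecutive moves are passable.

valid

Correct solution:

┌─┬─────────┬─┐
│A│      ↱ ↓│ │
│ │ ┌───╴ ╷ │ │
│↓│ │↱ → ↑│↓│ │
│ └─┘ ┌─┬─┘ │ │
│↳ → ↑│ │↓ ↲│ │
├─────┘ │ ┌─┘ │
│       │↓│   │
│ ╶─┬─╴ │ └─┐ │
│   │   │↳ ↓│ │
│ ╷ └───┴─╴ ╵ │
│ │        ↳ B│
└─┴───────────┘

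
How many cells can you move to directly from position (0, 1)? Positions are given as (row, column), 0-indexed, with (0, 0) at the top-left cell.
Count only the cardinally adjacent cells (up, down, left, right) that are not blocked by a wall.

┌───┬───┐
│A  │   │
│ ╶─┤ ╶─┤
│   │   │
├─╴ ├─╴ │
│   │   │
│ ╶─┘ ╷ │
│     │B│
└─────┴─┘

Checking passable neighbors of (0, 1):
Neighbors: (0, 0)
Count: 1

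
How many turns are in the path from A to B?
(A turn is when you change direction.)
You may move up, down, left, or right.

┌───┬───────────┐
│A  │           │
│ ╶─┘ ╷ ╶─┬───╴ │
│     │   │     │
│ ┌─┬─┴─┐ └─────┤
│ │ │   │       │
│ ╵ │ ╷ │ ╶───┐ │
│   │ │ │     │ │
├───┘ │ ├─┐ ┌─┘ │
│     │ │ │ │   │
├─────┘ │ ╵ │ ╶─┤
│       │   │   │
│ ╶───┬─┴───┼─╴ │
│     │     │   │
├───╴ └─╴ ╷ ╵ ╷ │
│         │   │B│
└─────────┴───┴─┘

Directions: down, right, right, up, right, down, right, down, right, right, right, down, down, left, down, right, down, down
Number of turns: 12

Solution:

┌───┬───────────┐
│A  │↱ ↓        │
│ ╶─┘ ╷ ╶─┬───╴ │
│↳ → ↑│↳ ↓│     │
│ ┌─┬─┴─┐ └─────┤
│ │ │   │↳ → → ↓│
│ ╵ │ ╷ │ ╶───┐ │
│   │ │ │     │↓│
├───┘ │ ├─┐ ┌─┘ │
│     │ │ │ │↓ ↲│
├─────┘ │ ╵ │ ╶─┤
│       │   │↳ ↓│
│ ╶───┬─┴───┼─╴ │
│     │     │  ↓│
├───╴ └─╴ ╷ ╵ ╷ │
│         │   │B│
└─────────┴───┴─┘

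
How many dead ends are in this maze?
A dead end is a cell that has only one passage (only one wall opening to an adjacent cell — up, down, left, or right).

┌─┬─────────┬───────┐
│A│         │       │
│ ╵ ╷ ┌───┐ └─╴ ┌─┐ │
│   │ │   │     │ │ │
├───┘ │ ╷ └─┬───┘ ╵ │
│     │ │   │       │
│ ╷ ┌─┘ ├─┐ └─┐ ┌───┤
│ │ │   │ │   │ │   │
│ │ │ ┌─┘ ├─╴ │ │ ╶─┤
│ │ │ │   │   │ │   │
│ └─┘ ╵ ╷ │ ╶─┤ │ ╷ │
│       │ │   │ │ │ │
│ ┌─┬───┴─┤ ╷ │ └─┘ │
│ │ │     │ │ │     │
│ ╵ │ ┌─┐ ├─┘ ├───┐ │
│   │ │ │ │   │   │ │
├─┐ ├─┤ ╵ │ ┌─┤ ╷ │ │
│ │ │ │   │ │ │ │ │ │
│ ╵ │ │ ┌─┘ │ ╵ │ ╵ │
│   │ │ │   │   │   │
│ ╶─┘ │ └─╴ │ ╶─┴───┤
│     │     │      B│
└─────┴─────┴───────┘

Checking each cell for number of passages:

Dead ends found at positions:
  (0, 0)
  (0, 6)
  (1, 8)
  (2, 6)
  (3, 4)
  (3, 9)
  (4, 1)
  (5, 4)
  (5, 8)
  (6, 1)
  (6, 5)
  (7, 2)
  (7, 3)
  (8, 0)
  (8, 2)
  (8, 6)
  (9, 4)
  (10, 9)
Total dead ends: 18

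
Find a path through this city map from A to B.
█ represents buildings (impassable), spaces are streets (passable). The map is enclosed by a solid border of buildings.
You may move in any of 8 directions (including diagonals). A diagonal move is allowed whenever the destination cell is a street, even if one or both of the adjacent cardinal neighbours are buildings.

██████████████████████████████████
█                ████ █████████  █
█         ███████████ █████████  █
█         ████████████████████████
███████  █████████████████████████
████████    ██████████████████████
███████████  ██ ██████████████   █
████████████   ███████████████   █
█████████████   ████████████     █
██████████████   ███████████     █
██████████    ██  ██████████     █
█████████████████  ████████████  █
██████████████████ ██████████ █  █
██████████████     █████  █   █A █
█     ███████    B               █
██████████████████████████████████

Finding the shortest path from A to B:
Movement: 8-directional
Path length: 14 steps
Directions: down-left → left → left → left → left → left → left → left → left → left → left → left → left → left

Solution:

██████████████████████████████████
█                ████ █████████  █
█         ███████████ █████████  █
█         ████████████████████████
███████  █████████████████████████
████████    ██████████████████████
███████████  ██ ██████████████   █
████████████   ███████████████   █
█████████████   ████████████     █
██████████████   ███████████     █
██████████    ██  ██████████     █
█████████████████  ████████████  █
██████████████████ ██████████ █  █
██████████████     █████  █   █A █
█     ███████    B←←←←←←←←←←←←←  █
██████████████████████████████████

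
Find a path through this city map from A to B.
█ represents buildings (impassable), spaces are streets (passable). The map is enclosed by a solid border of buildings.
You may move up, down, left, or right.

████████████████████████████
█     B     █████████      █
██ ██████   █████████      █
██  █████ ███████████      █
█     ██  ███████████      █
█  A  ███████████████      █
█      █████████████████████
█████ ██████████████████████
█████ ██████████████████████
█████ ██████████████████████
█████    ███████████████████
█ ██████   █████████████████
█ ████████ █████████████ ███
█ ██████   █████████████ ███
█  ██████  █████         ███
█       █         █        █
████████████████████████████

Finding the shortest path from A to B:
Movement: cardinal only
Path length: 9 steps
Directions: up → up → left → up → up → right → right → right → right

Solution:

████████████████████████████
█ ↱→→→B     █████████      █
██↑██████   █████████      █
██↑↰█████ ███████████      █
█  ↑  ██  ███████████      █
█  A  ███████████████      █
█      █████████████████████
█████ ██████████████████████
█████ ██████████████████████
█████ ██████████████████████
█████    ███████████████████
█ ██████   █████████████████
█ ████████ █████████████ ███
█ ██████   █████████████ ███
█  ██████  █████         ███
█       █         █        █
████████████████████████████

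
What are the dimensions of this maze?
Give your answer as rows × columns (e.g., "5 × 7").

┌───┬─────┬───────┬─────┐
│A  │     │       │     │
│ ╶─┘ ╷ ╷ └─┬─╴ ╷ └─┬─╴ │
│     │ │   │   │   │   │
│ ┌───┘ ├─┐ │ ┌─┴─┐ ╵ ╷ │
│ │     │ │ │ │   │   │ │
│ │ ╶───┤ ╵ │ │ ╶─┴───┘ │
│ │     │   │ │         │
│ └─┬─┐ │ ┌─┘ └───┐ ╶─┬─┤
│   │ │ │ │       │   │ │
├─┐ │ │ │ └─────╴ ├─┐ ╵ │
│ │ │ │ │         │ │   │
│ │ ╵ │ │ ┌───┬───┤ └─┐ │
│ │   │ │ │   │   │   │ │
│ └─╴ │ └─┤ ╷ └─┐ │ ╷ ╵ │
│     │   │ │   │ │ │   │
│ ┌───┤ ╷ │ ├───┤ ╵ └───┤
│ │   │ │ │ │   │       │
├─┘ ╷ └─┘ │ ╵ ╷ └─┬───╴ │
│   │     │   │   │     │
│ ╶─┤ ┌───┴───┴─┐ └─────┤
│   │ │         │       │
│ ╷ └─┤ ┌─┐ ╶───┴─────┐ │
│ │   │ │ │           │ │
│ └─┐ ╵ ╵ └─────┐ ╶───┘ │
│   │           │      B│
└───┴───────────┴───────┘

Counting the maze dimensions:
Rows (vertical): 13
Columns (horizontal): 12
Dimensions: 13 × 12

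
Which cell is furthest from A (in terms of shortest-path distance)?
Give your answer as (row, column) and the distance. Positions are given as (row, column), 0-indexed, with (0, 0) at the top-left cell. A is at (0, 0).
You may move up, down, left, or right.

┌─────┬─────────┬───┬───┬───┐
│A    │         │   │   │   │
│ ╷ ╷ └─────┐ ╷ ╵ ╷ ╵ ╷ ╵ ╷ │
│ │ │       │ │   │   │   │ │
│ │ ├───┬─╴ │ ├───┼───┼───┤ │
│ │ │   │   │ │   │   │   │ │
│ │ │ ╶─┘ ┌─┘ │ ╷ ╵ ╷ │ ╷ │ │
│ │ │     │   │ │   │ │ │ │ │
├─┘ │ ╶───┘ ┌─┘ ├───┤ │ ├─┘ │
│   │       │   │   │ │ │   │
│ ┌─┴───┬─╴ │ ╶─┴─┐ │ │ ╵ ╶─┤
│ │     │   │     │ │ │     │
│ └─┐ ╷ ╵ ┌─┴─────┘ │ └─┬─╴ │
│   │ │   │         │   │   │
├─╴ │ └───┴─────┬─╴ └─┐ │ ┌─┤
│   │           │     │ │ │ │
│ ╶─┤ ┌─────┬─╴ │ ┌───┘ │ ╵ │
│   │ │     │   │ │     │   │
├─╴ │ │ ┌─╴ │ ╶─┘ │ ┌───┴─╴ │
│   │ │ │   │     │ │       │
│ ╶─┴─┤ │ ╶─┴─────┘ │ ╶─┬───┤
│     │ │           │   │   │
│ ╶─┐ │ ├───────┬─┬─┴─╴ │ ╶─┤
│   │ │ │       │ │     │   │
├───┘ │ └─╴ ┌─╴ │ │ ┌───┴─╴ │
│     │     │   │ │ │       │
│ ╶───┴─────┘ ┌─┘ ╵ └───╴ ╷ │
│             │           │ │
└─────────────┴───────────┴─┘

Computing BFS distances from A to all cells:
Furthest cell: (5, 8)
Distance: 73 steps

Path from A to the furthest cell:

┌─────┬─────────┬───┬───┬───┐
│A ↓  │         │   │   │   │
│ ╷ ╷ └─────┐ ╷ ╵ ╷ ╵ ╷ ╵ ╷ │
│ │↓│       │ │   │   │   │ │
│ │ ├───┬─╴ │ ├───┼───┼───┤ │
│ │↓│   │   │ │↓ ↰│↓ ↰│   │ │
│ │ │ ╶─┘ ┌─┘ │ ╷ ╵ ╷ │ ╷ │ │
│ │↓│     │   │↓│↑ ↲│↑│ │ │ │
├─┘ │ ╶───┘ ┌─┘ ├───┤ │ ├─┘ │
│↓ ↲│       │↓ ↲│   │↑│ │   │
│ ┌─┴───┬─╴ │ ╶─┴─┐ │ │ ╵ ╶─┤
│↓│     │   │↳ → B│ │↑│     │
│ └─┐ ╷ ╵ ┌─┴─────┘ │ └─┬─╴ │
│↳ ↓│ │   │         │↑ ↰│   │
├─╴ │ └───┴─────┬─╴ └─┐ │ ┌─┤
│↓ ↲│           │     │↑│ │ │
│ ╶─┤ ┌─────┬─╴ │ ┌───┘ │ ╵ │
│↳ ↓│ │↱ → ↓│   │ │↱ → ↑│   │
├─╴ │ │ ┌─╴ │ ╶─┘ │ ┌───┴─╴ │
│↓ ↲│ │↑│↓ ↲│     │↑│       │
│ ╶─┴─┤ │ ╶─┴─────┘ │ ╶─┬───┤
│↳ → ↓│↑│↳ → → → → ↑│   │   │
│ ╶─┐ │ ├───────┬─┬─┴─╴ │ ╶─┤
│   │↓│↑│  ↓ ← ↰│ │     │   │
├───┘ │ └─╴ ┌─╴ │ │ ┌───┴─╴ │
│↓ ← ↲│↑ ← ↲│↱ ↑│ │ │       │
│ ╶───┴─────┘ ┌─┘ ╵ └───╴ ╷ │
│↳ → → → → → ↑│           │ │
└─────────────┴───────────┴─┘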